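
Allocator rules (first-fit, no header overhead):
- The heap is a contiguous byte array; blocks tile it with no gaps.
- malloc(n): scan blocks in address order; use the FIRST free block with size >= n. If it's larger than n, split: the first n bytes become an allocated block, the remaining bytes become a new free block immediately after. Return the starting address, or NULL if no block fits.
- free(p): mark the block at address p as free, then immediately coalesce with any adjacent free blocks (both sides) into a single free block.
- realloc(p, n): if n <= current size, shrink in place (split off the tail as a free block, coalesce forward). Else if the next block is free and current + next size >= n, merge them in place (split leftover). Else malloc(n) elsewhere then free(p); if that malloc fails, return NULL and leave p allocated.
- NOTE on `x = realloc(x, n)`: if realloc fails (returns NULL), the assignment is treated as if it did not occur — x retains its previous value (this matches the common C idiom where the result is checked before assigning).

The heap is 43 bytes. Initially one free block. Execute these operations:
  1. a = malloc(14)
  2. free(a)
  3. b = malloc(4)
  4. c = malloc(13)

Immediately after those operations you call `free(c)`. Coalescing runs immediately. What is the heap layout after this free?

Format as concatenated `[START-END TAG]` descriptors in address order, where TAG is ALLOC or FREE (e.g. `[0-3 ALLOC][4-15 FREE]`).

Op 1: a = malloc(14) -> a = 0; heap: [0-13 ALLOC][14-42 FREE]
Op 2: free(a) -> (freed a); heap: [0-42 FREE]
Op 3: b = malloc(4) -> b = 0; heap: [0-3 ALLOC][4-42 FREE]
Op 4: c = malloc(13) -> c = 4; heap: [0-3 ALLOC][4-16 ALLOC][17-42 FREE]
free(c): c = 4 -> block [4-16 ALLOC]; mark free, coalesce with adjacent free neighbors -> [0-3 ALLOC][4-42 FREE]

Answer: [0-3 ALLOC][4-42 FREE]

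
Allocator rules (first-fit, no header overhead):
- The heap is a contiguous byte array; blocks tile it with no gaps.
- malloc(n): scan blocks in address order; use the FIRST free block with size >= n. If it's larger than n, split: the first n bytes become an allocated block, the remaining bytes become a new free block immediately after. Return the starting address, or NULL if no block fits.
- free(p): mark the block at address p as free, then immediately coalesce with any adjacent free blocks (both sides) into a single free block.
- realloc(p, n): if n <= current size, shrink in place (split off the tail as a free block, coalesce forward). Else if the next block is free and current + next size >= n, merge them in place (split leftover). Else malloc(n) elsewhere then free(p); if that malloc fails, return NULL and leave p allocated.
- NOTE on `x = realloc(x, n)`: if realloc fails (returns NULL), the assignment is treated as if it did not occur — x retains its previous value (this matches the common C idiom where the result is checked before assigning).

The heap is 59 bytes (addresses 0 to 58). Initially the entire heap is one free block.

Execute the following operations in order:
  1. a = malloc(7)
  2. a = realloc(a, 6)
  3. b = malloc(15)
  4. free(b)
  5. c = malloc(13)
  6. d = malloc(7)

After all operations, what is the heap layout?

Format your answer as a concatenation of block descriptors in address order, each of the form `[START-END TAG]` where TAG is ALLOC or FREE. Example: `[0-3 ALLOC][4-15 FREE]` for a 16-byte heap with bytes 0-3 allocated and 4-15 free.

Answer: [0-5 ALLOC][6-18 ALLOC][19-25 ALLOC][26-58 FREE]

Derivation:
Op 1: a = malloc(7) -> a = 0; heap: [0-6 ALLOC][7-58 FREE]
Op 2: a = realloc(a, 6) -> a = 0; heap: [0-5 ALLOC][6-58 FREE]
Op 3: b = malloc(15) -> b = 6; heap: [0-5 ALLOC][6-20 ALLOC][21-58 FREE]
Op 4: free(b) -> (freed b); heap: [0-5 ALLOC][6-58 FREE]
Op 5: c = malloc(13) -> c = 6; heap: [0-5 ALLOC][6-18 ALLOC][19-58 FREE]
Op 6: d = malloc(7) -> d = 19; heap: [0-5 ALLOC][6-18 ALLOC][19-25 ALLOC][26-58 FREE]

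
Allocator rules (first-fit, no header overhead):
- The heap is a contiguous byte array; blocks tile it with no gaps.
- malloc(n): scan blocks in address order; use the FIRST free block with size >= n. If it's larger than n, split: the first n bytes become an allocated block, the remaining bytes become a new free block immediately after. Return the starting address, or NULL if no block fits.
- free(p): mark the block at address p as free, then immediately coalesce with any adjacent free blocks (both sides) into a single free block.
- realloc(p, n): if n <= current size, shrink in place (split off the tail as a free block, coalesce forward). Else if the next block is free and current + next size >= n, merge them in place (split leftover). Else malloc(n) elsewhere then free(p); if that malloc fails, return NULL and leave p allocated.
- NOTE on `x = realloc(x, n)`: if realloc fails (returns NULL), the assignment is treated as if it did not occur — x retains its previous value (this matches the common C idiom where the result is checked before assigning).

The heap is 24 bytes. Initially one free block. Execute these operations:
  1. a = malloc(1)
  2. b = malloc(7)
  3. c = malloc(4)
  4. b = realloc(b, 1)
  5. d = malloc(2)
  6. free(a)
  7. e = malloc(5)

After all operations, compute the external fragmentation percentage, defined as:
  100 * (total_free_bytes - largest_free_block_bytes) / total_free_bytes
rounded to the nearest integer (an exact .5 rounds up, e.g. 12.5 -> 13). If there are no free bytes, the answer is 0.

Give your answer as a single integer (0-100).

Op 1: a = malloc(1) -> a = 0; heap: [0-0 ALLOC][1-23 FREE]
Op 2: b = malloc(7) -> b = 1; heap: [0-0 ALLOC][1-7 ALLOC][8-23 FREE]
Op 3: c = malloc(4) -> c = 8; heap: [0-0 ALLOC][1-7 ALLOC][8-11 ALLOC][12-23 FREE]
Op 4: b = realloc(b, 1) -> b = 1; heap: [0-0 ALLOC][1-1 ALLOC][2-7 FREE][8-11 ALLOC][12-23 FREE]
Op 5: d = malloc(2) -> d = 2; heap: [0-0 ALLOC][1-1 ALLOC][2-3 ALLOC][4-7 FREE][8-11 ALLOC][12-23 FREE]
Op 6: free(a) -> (freed a); heap: [0-0 FREE][1-1 ALLOC][2-3 ALLOC][4-7 FREE][8-11 ALLOC][12-23 FREE]
Op 7: e = malloc(5) -> e = 12; heap: [0-0 FREE][1-1 ALLOC][2-3 ALLOC][4-7 FREE][8-11 ALLOC][12-16 ALLOC][17-23 FREE]
Free blocks: [1 4 7] total_free=12 largest=7 -> 100*(12-7)/12 = 500/12 ≈ 41.667 -> rounds to 42

Answer: 42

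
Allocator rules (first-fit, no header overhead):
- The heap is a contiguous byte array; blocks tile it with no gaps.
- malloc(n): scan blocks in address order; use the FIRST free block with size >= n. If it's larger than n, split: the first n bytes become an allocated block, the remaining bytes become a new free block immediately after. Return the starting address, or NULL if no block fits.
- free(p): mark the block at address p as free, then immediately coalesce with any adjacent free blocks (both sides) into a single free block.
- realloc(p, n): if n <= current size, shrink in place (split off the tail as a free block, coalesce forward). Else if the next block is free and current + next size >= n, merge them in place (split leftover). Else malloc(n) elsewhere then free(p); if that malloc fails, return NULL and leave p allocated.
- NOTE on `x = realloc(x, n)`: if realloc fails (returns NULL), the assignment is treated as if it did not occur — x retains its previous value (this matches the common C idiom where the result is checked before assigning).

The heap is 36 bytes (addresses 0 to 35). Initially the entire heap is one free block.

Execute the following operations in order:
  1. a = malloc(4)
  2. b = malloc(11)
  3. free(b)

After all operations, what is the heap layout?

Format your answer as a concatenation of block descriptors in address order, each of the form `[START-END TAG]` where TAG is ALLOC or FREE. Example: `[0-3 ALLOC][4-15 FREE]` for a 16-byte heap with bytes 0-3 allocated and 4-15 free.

Op 1: a = malloc(4) -> a = 0; heap: [0-3 ALLOC][4-35 FREE]
Op 2: b = malloc(11) -> b = 4; heap: [0-3 ALLOC][4-14 ALLOC][15-35 FREE]
Op 3: free(b) -> (freed b); heap: [0-3 ALLOC][4-35 FREE]

Answer: [0-3 ALLOC][4-35 FREE]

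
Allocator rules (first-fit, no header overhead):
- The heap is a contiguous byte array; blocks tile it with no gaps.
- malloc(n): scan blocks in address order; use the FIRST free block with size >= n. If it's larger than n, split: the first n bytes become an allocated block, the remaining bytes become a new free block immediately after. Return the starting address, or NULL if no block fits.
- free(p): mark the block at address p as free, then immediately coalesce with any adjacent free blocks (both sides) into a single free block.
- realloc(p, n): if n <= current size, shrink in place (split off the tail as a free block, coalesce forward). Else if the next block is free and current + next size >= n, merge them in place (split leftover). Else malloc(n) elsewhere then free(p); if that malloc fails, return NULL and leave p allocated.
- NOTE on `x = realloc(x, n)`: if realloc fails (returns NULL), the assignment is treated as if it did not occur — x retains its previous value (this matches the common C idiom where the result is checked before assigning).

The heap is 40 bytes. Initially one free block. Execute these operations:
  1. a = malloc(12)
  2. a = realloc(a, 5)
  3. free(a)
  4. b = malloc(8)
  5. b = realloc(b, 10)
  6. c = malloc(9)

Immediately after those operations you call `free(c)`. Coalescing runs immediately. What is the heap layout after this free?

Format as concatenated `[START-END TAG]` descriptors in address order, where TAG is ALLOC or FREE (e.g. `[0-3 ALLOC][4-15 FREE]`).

Op 1: a = malloc(12) -> a = 0; heap: [0-11 ALLOC][12-39 FREE]
Op 2: a = realloc(a, 5) -> a = 0; heap: [0-4 ALLOC][5-39 FREE]
Op 3: free(a) -> (freed a); heap: [0-39 FREE]
Op 4: b = malloc(8) -> b = 0; heap: [0-7 ALLOC][8-39 FREE]
Op 5: b = realloc(b, 10) -> b = 0; heap: [0-9 ALLOC][10-39 FREE]
Op 6: c = malloc(9) -> c = 10; heap: [0-9 ALLOC][10-18 ALLOC][19-39 FREE]
free(c): c = 10 -> block [10-18 ALLOC]; mark free, coalesce with adjacent free neighbors -> [0-9 ALLOC][10-39 FREE]

Answer: [0-9 ALLOC][10-39 FREE]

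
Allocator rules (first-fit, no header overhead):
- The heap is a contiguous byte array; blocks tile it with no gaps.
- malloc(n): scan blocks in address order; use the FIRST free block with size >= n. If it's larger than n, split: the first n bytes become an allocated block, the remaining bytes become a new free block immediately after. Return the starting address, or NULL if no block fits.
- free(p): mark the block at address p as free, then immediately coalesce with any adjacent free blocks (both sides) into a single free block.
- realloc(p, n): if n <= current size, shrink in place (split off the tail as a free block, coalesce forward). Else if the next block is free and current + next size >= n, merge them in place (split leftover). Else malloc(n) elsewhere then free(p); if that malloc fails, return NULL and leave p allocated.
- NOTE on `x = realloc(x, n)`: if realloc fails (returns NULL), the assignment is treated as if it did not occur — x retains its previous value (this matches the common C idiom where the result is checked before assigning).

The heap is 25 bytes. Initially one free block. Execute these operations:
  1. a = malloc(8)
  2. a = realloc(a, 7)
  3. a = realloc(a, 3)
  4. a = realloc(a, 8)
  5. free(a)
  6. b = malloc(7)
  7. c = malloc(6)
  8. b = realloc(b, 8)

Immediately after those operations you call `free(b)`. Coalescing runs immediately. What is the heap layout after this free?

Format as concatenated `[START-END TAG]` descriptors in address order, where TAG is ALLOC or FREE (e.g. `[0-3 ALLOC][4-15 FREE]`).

Op 1: a = malloc(8) -> a = 0; heap: [0-7 ALLOC][8-24 FREE]
Op 2: a = realloc(a, 7) -> a = 0; heap: [0-6 ALLOC][7-24 FREE]
Op 3: a = realloc(a, 3) -> a = 0; heap: [0-2 ALLOC][3-24 FREE]
Op 4: a = realloc(a, 8) -> a = 0; heap: [0-7 ALLOC][8-24 FREE]
Op 5: free(a) -> (freed a); heap: [0-24 FREE]
Op 6: b = malloc(7) -> b = 0; heap: [0-6 ALLOC][7-24 FREE]
Op 7: c = malloc(6) -> c = 7; heap: [0-6 ALLOC][7-12 ALLOC][13-24 FREE]
Op 8: b = realloc(b, 8) -> b = 13; heap: [0-6 FREE][7-12 ALLOC][13-20 ALLOC][21-24 FREE]
free(b): b = 13 -> block [13-20 ALLOC]; mark free, coalesce with adjacent free neighbors -> [0-6 FREE][7-12 ALLOC][13-24 FREE]

Answer: [0-6 FREE][7-12 ALLOC][13-24 FREE]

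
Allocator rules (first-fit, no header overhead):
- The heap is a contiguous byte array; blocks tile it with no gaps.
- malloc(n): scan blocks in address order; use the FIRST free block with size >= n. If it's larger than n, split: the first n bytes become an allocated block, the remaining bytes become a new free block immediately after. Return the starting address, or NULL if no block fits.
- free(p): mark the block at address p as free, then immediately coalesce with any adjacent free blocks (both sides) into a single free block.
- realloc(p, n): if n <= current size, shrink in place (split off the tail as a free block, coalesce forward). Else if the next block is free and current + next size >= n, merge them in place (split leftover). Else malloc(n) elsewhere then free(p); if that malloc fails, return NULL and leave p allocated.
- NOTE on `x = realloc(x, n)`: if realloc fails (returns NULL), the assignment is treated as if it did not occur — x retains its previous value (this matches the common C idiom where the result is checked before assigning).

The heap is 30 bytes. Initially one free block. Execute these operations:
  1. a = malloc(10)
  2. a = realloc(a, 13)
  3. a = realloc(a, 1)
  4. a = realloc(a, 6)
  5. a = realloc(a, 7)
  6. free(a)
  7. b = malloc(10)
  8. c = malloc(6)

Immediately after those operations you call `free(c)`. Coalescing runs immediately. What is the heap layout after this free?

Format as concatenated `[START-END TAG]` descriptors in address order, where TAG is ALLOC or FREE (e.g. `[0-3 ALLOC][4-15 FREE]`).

Answer: [0-9 ALLOC][10-29 FREE]

Derivation:
Op 1: a = malloc(10) -> a = 0; heap: [0-9 ALLOC][10-29 FREE]
Op 2: a = realloc(a, 13) -> a = 0; heap: [0-12 ALLOC][13-29 FREE]
Op 3: a = realloc(a, 1) -> a = 0; heap: [0-0 ALLOC][1-29 FREE]
Op 4: a = realloc(a, 6) -> a = 0; heap: [0-5 ALLOC][6-29 FREE]
Op 5: a = realloc(a, 7) -> a = 0; heap: [0-6 ALLOC][7-29 FREE]
Op 6: free(a) -> (freed a); heap: [0-29 FREE]
Op 7: b = malloc(10) -> b = 0; heap: [0-9 ALLOC][10-29 FREE]
Op 8: c = malloc(6) -> c = 10; heap: [0-9 ALLOC][10-15 ALLOC][16-29 FREE]
free(c): c = 10 -> block [10-15 ALLOC]; mark free, coalesce with adjacent free neighbors -> [0-9 ALLOC][10-29 FREE]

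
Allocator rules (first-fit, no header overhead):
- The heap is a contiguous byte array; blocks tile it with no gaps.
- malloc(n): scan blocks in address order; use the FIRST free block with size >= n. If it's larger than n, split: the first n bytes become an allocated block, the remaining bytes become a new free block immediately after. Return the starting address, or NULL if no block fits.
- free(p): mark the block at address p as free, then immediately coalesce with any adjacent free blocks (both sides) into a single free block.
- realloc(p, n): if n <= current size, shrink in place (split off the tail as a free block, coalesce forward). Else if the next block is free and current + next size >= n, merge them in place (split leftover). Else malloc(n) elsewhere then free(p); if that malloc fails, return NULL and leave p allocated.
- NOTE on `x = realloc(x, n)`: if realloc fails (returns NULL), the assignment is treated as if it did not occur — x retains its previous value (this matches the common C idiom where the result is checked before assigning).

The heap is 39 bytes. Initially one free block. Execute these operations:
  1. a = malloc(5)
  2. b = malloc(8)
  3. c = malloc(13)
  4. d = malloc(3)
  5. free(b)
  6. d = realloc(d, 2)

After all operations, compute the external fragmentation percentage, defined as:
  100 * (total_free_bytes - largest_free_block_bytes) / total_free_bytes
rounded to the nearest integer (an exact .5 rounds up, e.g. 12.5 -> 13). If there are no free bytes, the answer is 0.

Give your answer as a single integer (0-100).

Answer: 42

Derivation:
Op 1: a = malloc(5) -> a = 0; heap: [0-4 ALLOC][5-38 FREE]
Op 2: b = malloc(8) -> b = 5; heap: [0-4 ALLOC][5-12 ALLOC][13-38 FREE]
Op 3: c = malloc(13) -> c = 13; heap: [0-4 ALLOC][5-12 ALLOC][13-25 ALLOC][26-38 FREE]
Op 4: d = malloc(3) -> d = 26; heap: [0-4 ALLOC][5-12 ALLOC][13-25 ALLOC][26-28 ALLOC][29-38 FREE]
Op 5: free(b) -> (freed b); heap: [0-4 ALLOC][5-12 FREE][13-25 ALLOC][26-28 ALLOC][29-38 FREE]
Op 6: d = realloc(d, 2) -> d = 26; heap: [0-4 ALLOC][5-12 FREE][13-25 ALLOC][26-27 ALLOC][28-38 FREE]
Free blocks: [8 11] total_free=19 largest=11 -> 100*(19-11)/19 = 800/19 ≈ 42.105 -> rounds to 42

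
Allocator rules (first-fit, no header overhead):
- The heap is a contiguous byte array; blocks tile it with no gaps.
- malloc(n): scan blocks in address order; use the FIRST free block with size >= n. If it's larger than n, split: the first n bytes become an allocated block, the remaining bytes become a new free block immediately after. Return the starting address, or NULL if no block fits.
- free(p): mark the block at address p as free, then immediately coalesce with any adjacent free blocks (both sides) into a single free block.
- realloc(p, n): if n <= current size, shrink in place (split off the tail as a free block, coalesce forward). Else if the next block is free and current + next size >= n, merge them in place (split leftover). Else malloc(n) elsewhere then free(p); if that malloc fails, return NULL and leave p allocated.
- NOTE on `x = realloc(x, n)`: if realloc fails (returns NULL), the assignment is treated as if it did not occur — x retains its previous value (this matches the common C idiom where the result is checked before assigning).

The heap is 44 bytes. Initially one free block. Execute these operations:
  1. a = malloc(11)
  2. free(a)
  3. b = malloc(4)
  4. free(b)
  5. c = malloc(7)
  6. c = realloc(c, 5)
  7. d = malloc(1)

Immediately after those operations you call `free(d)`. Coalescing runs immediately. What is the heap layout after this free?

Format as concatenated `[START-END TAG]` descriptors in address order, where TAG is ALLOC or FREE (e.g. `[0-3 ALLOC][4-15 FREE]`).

Op 1: a = malloc(11) -> a = 0; heap: [0-10 ALLOC][11-43 FREE]
Op 2: free(a) -> (freed a); heap: [0-43 FREE]
Op 3: b = malloc(4) -> b = 0; heap: [0-3 ALLOC][4-43 FREE]
Op 4: free(b) -> (freed b); heap: [0-43 FREE]
Op 5: c = malloc(7) -> c = 0; heap: [0-6 ALLOC][7-43 FREE]
Op 6: c = realloc(c, 5) -> c = 0; heap: [0-4 ALLOC][5-43 FREE]
Op 7: d = malloc(1) -> d = 5; heap: [0-4 ALLOC][5-5 ALLOC][6-43 FREE]
free(d): d = 5 -> block [5-5 ALLOC]; mark free, coalesce with adjacent free neighbors -> [0-4 ALLOC][5-43 FREE]

Answer: [0-4 ALLOC][5-43 FREE]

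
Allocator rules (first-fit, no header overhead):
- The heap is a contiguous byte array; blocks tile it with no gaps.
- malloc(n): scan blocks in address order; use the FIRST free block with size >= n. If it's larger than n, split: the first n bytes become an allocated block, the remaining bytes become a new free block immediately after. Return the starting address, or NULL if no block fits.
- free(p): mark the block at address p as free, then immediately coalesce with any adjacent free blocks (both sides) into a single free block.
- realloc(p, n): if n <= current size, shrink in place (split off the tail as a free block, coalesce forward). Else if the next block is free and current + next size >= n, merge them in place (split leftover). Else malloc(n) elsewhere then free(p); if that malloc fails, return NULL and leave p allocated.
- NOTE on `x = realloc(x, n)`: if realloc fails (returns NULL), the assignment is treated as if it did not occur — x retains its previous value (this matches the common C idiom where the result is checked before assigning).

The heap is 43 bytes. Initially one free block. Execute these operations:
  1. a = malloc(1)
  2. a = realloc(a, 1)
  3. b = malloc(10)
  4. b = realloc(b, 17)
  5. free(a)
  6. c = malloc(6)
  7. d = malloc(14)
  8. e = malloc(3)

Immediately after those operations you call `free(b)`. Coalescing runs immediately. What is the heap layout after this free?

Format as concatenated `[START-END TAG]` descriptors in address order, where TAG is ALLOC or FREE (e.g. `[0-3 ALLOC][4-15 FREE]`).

Op 1: a = malloc(1) -> a = 0; heap: [0-0 ALLOC][1-42 FREE]
Op 2: a = realloc(a, 1) -> a = 0; heap: [0-0 ALLOC][1-42 FREE]
Op 3: b = malloc(10) -> b = 1; heap: [0-0 ALLOC][1-10 ALLOC][11-42 FREE]
Op 4: b = realloc(b, 17) -> b = 1; heap: [0-0 ALLOC][1-17 ALLOC][18-42 FREE]
Op 5: free(a) -> (freed a); heap: [0-0 FREE][1-17 ALLOC][18-42 FREE]
Op 6: c = malloc(6) -> c = 18; heap: [0-0 FREE][1-17 ALLOC][18-23 ALLOC][24-42 FREE]
Op 7: d = malloc(14) -> d = 24; heap: [0-0 FREE][1-17 ALLOC][18-23 ALLOC][24-37 ALLOC][38-42 FREE]
Op 8: e = malloc(3) -> e = 38; heap: [0-0 FREE][1-17 ALLOC][18-23 ALLOC][24-37 ALLOC][38-40 ALLOC][41-42 FREE]
free(b): b = 1 -> block [1-17 ALLOC]; mark free, coalesce with adjacent free neighbors -> [0-17 FREE][18-23 ALLOC][24-37 ALLOC][38-40 ALLOC][41-42 FREE]

Answer: [0-17 FREE][18-23 ALLOC][24-37 ALLOC][38-40 ALLOC][41-42 FREE]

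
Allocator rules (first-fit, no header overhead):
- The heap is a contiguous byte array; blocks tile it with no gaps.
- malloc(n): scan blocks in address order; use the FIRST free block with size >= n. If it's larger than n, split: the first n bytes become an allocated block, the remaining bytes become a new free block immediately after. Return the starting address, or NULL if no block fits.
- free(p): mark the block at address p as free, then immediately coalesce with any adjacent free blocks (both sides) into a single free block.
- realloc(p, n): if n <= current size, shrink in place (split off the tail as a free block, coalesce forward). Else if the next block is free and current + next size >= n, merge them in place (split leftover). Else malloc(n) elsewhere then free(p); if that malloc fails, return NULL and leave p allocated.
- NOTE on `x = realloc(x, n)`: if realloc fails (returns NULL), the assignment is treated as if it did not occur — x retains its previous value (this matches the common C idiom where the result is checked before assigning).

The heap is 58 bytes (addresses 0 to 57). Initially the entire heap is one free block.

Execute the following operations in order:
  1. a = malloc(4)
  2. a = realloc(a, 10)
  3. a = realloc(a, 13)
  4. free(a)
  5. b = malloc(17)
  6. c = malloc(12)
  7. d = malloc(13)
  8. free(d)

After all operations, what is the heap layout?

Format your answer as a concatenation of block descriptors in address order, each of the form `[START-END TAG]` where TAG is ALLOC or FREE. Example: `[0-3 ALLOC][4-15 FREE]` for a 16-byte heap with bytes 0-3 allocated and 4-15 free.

Answer: [0-16 ALLOC][17-28 ALLOC][29-57 FREE]

Derivation:
Op 1: a = malloc(4) -> a = 0; heap: [0-3 ALLOC][4-57 FREE]
Op 2: a = realloc(a, 10) -> a = 0; heap: [0-9 ALLOC][10-57 FREE]
Op 3: a = realloc(a, 13) -> a = 0; heap: [0-12 ALLOC][13-57 FREE]
Op 4: free(a) -> (freed a); heap: [0-57 FREE]
Op 5: b = malloc(17) -> b = 0; heap: [0-16 ALLOC][17-57 FREE]
Op 6: c = malloc(12) -> c = 17; heap: [0-16 ALLOC][17-28 ALLOC][29-57 FREE]
Op 7: d = malloc(13) -> d = 29; heap: [0-16 ALLOC][17-28 ALLOC][29-41 ALLOC][42-57 FREE]
Op 8: free(d) -> (freed d); heap: [0-16 ALLOC][17-28 ALLOC][29-57 FREE]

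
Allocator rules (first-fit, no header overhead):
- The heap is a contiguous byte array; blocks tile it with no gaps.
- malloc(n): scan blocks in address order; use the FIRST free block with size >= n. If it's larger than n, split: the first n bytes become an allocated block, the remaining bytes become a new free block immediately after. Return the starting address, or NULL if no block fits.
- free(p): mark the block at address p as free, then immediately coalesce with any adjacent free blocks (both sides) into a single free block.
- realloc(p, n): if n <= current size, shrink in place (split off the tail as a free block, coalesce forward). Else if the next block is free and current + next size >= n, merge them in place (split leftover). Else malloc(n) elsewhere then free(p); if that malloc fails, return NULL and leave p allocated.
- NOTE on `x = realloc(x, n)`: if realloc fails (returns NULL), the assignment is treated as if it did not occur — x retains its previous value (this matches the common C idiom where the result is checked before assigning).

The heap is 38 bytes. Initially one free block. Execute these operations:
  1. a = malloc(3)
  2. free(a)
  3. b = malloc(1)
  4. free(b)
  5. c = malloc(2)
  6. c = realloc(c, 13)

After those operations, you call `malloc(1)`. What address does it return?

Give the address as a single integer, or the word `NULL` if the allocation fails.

Op 1: a = malloc(3) -> a = 0; heap: [0-2 ALLOC][3-37 FREE]
Op 2: free(a) -> (freed a); heap: [0-37 FREE]
Op 3: b = malloc(1) -> b = 0; heap: [0-0 ALLOC][1-37 FREE]
Op 4: free(b) -> (freed b); heap: [0-37 FREE]
Op 5: c = malloc(2) -> c = 0; heap: [0-1 ALLOC][2-37 FREE]
Op 6: c = realloc(c, 13) -> c = 0; heap: [0-12 ALLOC][13-37 FREE]
malloc(1): first-fit scan over [0-12 ALLOC][13-37 FREE] -> 13

Answer: 13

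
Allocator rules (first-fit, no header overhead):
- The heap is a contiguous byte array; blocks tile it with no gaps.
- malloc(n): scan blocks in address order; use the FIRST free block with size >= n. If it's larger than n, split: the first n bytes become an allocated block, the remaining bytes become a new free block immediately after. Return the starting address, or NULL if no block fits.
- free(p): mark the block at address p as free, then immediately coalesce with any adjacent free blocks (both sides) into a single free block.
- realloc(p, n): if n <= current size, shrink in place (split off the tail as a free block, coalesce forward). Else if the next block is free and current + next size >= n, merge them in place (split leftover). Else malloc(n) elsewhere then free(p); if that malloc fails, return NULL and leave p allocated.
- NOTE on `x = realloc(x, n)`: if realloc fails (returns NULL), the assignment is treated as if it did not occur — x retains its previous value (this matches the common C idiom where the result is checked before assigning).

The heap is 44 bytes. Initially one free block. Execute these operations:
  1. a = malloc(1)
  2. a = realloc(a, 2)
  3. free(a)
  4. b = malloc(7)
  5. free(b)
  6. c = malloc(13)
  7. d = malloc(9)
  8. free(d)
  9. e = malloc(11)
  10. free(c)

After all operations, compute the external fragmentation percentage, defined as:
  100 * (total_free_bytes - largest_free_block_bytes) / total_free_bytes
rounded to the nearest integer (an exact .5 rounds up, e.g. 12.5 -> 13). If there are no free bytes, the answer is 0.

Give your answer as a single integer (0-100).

Answer: 39

Derivation:
Op 1: a = malloc(1) -> a = 0; heap: [0-0 ALLOC][1-43 FREE]
Op 2: a = realloc(a, 2) -> a = 0; heap: [0-1 ALLOC][2-43 FREE]
Op 3: free(a) -> (freed a); heap: [0-43 FREE]
Op 4: b = malloc(7) -> b = 0; heap: [0-6 ALLOC][7-43 FREE]
Op 5: free(b) -> (freed b); heap: [0-43 FREE]
Op 6: c = malloc(13) -> c = 0; heap: [0-12 ALLOC][13-43 FREE]
Op 7: d = malloc(9) -> d = 13; heap: [0-12 ALLOC][13-21 ALLOC][22-43 FREE]
Op 8: free(d) -> (freed d); heap: [0-12 ALLOC][13-43 FREE]
Op 9: e = malloc(11) -> e = 13; heap: [0-12 ALLOC][13-23 ALLOC][24-43 FREE]
Op 10: free(c) -> (freed c); heap: [0-12 FREE][13-23 ALLOC][24-43 FREE]
Free blocks: [13 20] total_free=33 largest=20 -> 100*(33-20)/33 = 1300/33 ≈ 39.394 -> rounds to 39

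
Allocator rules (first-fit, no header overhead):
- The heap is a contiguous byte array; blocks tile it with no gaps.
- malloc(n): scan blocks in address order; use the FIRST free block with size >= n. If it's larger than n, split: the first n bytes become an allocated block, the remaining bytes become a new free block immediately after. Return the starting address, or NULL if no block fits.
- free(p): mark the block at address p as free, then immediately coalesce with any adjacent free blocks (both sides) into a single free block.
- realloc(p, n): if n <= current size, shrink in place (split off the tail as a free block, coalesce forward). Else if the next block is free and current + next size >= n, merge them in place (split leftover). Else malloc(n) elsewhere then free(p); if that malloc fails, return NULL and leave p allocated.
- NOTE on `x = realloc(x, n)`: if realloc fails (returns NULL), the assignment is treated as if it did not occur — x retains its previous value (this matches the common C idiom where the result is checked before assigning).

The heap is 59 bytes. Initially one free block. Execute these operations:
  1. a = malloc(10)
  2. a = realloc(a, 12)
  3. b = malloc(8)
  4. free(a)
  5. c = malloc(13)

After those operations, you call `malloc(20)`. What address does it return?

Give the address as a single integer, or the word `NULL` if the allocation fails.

Answer: 33

Derivation:
Op 1: a = malloc(10) -> a = 0; heap: [0-9 ALLOC][10-58 FREE]
Op 2: a = realloc(a, 12) -> a = 0; heap: [0-11 ALLOC][12-58 FREE]
Op 3: b = malloc(8) -> b = 12; heap: [0-11 ALLOC][12-19 ALLOC][20-58 FREE]
Op 4: free(a) -> (freed a); heap: [0-11 FREE][12-19 ALLOC][20-58 FREE]
Op 5: c = malloc(13) -> c = 20; heap: [0-11 FREE][12-19 ALLOC][20-32 ALLOC][33-58 FREE]
malloc(20): first-fit scan over [0-11 FREE][12-19 ALLOC][20-32 ALLOC][33-58 FREE] -> 33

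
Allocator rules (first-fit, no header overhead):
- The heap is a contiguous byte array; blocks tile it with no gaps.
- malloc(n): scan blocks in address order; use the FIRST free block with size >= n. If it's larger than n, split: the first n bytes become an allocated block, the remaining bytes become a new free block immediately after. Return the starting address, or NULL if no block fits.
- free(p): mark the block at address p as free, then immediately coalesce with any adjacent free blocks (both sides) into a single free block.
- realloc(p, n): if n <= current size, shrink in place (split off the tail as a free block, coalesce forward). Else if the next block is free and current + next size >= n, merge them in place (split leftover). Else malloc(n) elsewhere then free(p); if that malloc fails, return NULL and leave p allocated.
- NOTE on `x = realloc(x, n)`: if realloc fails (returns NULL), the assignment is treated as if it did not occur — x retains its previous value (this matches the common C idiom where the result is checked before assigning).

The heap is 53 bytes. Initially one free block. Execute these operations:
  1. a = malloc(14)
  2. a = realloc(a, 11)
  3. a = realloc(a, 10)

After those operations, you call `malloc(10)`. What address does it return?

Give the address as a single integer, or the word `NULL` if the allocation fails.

Op 1: a = malloc(14) -> a = 0; heap: [0-13 ALLOC][14-52 FREE]
Op 2: a = realloc(a, 11) -> a = 0; heap: [0-10 ALLOC][11-52 FREE]
Op 3: a = realloc(a, 10) -> a = 0; heap: [0-9 ALLOC][10-52 FREE]
malloc(10): first-fit scan over [0-9 ALLOC][10-52 FREE] -> 10

Answer: 10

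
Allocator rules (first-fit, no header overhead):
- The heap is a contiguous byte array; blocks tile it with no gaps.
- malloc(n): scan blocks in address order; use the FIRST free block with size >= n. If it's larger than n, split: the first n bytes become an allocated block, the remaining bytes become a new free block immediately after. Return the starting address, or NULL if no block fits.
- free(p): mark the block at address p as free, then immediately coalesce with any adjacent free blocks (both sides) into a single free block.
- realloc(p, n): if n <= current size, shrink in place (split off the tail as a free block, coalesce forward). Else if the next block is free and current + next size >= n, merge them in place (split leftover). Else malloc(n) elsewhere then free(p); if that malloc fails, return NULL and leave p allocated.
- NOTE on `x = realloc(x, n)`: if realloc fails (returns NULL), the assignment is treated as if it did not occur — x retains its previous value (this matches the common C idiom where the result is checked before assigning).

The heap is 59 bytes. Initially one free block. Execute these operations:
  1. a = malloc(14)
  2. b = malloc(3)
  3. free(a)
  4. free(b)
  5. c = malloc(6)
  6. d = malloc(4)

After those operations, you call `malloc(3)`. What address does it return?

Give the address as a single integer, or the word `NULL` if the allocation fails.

Answer: 10

Derivation:
Op 1: a = malloc(14) -> a = 0; heap: [0-13 ALLOC][14-58 FREE]
Op 2: b = malloc(3) -> b = 14; heap: [0-13 ALLOC][14-16 ALLOC][17-58 FREE]
Op 3: free(a) -> (freed a); heap: [0-13 FREE][14-16 ALLOC][17-58 FREE]
Op 4: free(b) -> (freed b); heap: [0-58 FREE]
Op 5: c = malloc(6) -> c = 0; heap: [0-5 ALLOC][6-58 FREE]
Op 6: d = malloc(4) -> d = 6; heap: [0-5 ALLOC][6-9 ALLOC][10-58 FREE]
malloc(3): first-fit scan over [0-5 ALLOC][6-9 ALLOC][10-58 FREE] -> 10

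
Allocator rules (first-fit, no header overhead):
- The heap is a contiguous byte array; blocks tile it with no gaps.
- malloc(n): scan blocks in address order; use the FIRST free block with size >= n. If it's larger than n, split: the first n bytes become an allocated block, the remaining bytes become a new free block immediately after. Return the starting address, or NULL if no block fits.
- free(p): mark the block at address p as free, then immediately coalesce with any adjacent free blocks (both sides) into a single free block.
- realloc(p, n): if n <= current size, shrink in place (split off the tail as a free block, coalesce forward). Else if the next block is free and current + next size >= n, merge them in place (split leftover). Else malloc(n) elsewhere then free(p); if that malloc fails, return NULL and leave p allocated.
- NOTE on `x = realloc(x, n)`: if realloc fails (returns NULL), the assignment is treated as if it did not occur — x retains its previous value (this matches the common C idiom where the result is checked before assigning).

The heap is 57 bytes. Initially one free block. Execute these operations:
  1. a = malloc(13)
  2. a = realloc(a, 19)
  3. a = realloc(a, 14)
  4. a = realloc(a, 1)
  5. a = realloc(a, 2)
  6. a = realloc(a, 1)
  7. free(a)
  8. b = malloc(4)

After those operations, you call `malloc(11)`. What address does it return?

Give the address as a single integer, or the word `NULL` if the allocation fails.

Op 1: a = malloc(13) -> a = 0; heap: [0-12 ALLOC][13-56 FREE]
Op 2: a = realloc(a, 19) -> a = 0; heap: [0-18 ALLOC][19-56 FREE]
Op 3: a = realloc(a, 14) -> a = 0; heap: [0-13 ALLOC][14-56 FREE]
Op 4: a = realloc(a, 1) -> a = 0; heap: [0-0 ALLOC][1-56 FREE]
Op 5: a = realloc(a, 2) -> a = 0; heap: [0-1 ALLOC][2-56 FREE]
Op 6: a = realloc(a, 1) -> a = 0; heap: [0-0 ALLOC][1-56 FREE]
Op 7: free(a) -> (freed a); heap: [0-56 FREE]
Op 8: b = malloc(4) -> b = 0; heap: [0-3 ALLOC][4-56 FREE]
malloc(11): first-fit scan over [0-3 ALLOC][4-56 FREE] -> 4

Answer: 4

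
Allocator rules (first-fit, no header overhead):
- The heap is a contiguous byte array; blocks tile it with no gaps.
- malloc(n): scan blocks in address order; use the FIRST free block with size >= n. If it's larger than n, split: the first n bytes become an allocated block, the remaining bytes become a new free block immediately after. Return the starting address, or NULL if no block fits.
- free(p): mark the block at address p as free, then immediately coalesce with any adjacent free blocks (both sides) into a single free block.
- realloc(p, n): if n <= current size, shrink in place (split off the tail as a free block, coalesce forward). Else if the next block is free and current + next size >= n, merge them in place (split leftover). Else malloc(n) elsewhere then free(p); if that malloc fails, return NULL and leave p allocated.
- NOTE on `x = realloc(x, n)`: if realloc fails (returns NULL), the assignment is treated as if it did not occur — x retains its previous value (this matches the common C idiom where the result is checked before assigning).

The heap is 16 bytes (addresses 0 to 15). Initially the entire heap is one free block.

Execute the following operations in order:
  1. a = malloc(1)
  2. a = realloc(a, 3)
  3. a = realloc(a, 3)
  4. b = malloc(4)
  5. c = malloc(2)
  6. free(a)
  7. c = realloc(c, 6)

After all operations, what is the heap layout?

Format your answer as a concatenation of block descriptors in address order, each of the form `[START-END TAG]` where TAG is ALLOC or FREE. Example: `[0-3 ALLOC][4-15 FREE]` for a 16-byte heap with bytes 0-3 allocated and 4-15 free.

Op 1: a = malloc(1) -> a = 0; heap: [0-0 ALLOC][1-15 FREE]
Op 2: a = realloc(a, 3) -> a = 0; heap: [0-2 ALLOC][3-15 FREE]
Op 3: a = realloc(a, 3) -> a = 0; heap: [0-2 ALLOC][3-15 FREE]
Op 4: b = malloc(4) -> b = 3; heap: [0-2 ALLOC][3-6 ALLOC][7-15 FREE]
Op 5: c = malloc(2) -> c = 7; heap: [0-2 ALLOC][3-6 ALLOC][7-8 ALLOC][9-15 FREE]
Op 6: free(a) -> (freed a); heap: [0-2 FREE][3-6 ALLOC][7-8 ALLOC][9-15 FREE]
Op 7: c = realloc(c, 6) -> c = 7; heap: [0-2 FREE][3-6 ALLOC][7-12 ALLOC][13-15 FREE]

Answer: [0-2 FREE][3-6 ALLOC][7-12 ALLOC][13-15 FREE]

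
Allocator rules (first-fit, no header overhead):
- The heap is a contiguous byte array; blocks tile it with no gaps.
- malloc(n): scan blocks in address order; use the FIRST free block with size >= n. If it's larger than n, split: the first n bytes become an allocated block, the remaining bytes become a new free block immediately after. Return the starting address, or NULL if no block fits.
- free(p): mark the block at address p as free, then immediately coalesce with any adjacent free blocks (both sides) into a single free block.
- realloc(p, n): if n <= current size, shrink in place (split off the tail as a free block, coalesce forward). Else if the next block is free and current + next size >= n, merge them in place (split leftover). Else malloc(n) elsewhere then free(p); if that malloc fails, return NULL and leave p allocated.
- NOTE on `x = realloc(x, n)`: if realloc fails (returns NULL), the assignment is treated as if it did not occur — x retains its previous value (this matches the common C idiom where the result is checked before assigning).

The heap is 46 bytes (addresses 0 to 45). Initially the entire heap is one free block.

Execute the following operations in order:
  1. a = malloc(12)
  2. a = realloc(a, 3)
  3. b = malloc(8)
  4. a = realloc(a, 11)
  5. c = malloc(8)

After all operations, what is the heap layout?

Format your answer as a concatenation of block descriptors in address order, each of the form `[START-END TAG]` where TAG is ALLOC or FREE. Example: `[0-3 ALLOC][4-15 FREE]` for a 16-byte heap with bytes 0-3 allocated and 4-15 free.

Op 1: a = malloc(12) -> a = 0; heap: [0-11 ALLOC][12-45 FREE]
Op 2: a = realloc(a, 3) -> a = 0; heap: [0-2 ALLOC][3-45 FREE]
Op 3: b = malloc(8) -> b = 3; heap: [0-2 ALLOC][3-10 ALLOC][11-45 FREE]
Op 4: a = realloc(a, 11) -> a = 11; heap: [0-2 FREE][3-10 ALLOC][11-21 ALLOC][22-45 FREE]
Op 5: c = malloc(8) -> c = 22; heap: [0-2 FREE][3-10 ALLOC][11-21 ALLOC][22-29 ALLOC][30-45 FREE]

Answer: [0-2 FREE][3-10 ALLOC][11-21 ALLOC][22-29 ALLOC][30-45 FREE]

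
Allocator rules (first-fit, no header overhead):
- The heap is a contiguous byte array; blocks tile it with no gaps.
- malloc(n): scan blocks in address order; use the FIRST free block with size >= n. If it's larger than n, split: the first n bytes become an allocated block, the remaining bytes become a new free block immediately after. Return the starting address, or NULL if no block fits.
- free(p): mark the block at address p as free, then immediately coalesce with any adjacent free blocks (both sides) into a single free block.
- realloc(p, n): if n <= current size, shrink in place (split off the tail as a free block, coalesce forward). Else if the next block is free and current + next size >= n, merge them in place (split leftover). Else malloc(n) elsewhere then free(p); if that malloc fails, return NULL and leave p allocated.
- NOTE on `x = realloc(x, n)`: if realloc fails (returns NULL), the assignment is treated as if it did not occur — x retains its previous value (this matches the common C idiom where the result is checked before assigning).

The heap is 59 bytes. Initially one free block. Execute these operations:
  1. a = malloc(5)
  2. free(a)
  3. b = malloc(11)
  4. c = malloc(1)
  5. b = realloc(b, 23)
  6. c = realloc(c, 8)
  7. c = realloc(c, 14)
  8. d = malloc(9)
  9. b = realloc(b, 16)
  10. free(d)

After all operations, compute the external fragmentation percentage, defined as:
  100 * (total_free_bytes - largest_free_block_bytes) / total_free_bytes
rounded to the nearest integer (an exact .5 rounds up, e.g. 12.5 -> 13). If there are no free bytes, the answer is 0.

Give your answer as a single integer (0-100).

Op 1: a = malloc(5) -> a = 0; heap: [0-4 ALLOC][5-58 FREE]
Op 2: free(a) -> (freed a); heap: [0-58 FREE]
Op 3: b = malloc(11) -> b = 0; heap: [0-10 ALLOC][11-58 FREE]
Op 4: c = malloc(1) -> c = 11; heap: [0-10 ALLOC][11-11 ALLOC][12-58 FREE]
Op 5: b = realloc(b, 23) -> b = 12; heap: [0-10 FREE][11-11 ALLOC][12-34 ALLOC][35-58 FREE]
Op 6: c = realloc(c, 8) -> c = 0; heap: [0-7 ALLOC][8-11 FREE][12-34 ALLOC][35-58 FREE]
Op 7: c = realloc(c, 14) -> c = 35; heap: [0-11 FREE][12-34 ALLOC][35-48 ALLOC][49-58 FREE]
Op 8: d = malloc(9) -> d = 0; heap: [0-8 ALLOC][9-11 FREE][12-34 ALLOC][35-48 ALLOC][49-58 FREE]
Op 9: b = realloc(b, 16) -> b = 12; heap: [0-8 ALLOC][9-11 FREE][12-27 ALLOC][28-34 FREE][35-48 ALLOC][49-58 FREE]
Op 10: free(d) -> (freed d); heap: [0-11 FREE][12-27 ALLOC][28-34 FREE][35-48 ALLOC][49-58 FREE]
Free blocks: [12 7 10] total_free=29 largest=12 -> 100*(29-12)/29 = 1700/29 ≈ 58.621 -> rounds to 59

Answer: 59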